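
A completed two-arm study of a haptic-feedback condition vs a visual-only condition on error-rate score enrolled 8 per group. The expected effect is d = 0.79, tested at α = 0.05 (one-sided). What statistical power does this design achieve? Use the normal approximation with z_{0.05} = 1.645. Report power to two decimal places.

For two equal groups, power = Φ(d·√(n/2) − z_{α}).
d·√(n/2) = 0.79 × √(8/2) = 0.79 × 2.000 = 1.580.
z_β = 1.580 − 1.645 = -0.065.
Power = Φ(-0.065) = 0.474.

power ≈ 0.47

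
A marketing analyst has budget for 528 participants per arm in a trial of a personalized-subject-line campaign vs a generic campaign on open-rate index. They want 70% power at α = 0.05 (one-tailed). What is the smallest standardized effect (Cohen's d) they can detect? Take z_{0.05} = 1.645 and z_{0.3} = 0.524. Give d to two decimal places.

d_min ≈ 0.13

For two independent groups of n = 528 each: d_min = (z_{α} + z_β)·√(2/n).
z-sum = 1.645 + 0.524 = 2.169.
d_min = 2.169 × √(2/528) = 2.169 × 0.0615 = 0.133.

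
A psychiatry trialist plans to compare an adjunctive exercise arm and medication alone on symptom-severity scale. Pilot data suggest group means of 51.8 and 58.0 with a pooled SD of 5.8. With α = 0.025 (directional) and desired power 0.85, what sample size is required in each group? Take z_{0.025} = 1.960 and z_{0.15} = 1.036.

n = 16 per group

Cohen's d = |M₁ − M₂| / SD_pooled = |51.8 − 58.0| / 5.8 = 6.2 / 5.8 = 1.069.
For two independent groups with equal n: n = 2·((z_{α} + z_β) / d)².
z_{α} + z_β = 1.960 + 1.036 = 2.996.
n = 2 × (2.996 / 1.069)² = 2 × 2.803² = 2 × 7.85 = 15.7.
Round up to the next whole participant.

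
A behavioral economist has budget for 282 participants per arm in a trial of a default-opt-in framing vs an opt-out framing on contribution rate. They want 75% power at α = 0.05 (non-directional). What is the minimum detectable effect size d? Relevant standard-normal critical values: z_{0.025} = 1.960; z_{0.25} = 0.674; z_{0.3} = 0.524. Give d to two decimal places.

d_min ≈ 0.22

For two independent groups of n = 282 each: d_min = (z_{α/2} + z_β)·√(2/n).
z-sum = 1.960 + 0.674 = 2.634.
d_min = 2.634 × √(2/282) = 2.634 × 0.0842 = 0.222.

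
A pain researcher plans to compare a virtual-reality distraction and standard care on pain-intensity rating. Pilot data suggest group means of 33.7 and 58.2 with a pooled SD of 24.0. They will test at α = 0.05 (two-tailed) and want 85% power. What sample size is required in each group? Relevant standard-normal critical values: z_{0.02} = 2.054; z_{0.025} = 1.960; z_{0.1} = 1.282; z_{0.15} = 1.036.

Cohen's d = |M₁ − M₂| / SD_pooled = |33.7 − 58.2| / 24.0 = 24.5 / 24.0 = 1.021.
For two independent groups with equal n: n = 2·((z_{α/2} + z_β) / d)².
z_{α/2} + z_β = 1.960 + 1.036 = 2.996.
n = 2 × (2.996 / 1.021)² = 2 × 2.934² = 2 × 8.61 = 17.2.
Round up to the next whole participant.

n = 18 per group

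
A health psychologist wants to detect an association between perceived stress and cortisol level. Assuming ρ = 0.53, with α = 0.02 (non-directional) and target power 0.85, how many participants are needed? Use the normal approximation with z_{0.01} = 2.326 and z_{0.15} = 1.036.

Fisher's z: C = ½·ln((1+r)/(1−r)) = ½·ln(3.2553) = 0.5901.
n = ((z_{α/2} + z_β)/C)² + 3.
(2.326 + 1.036) / 0.5901 = 3.362 / 0.5901 = 5.697.
n = 5.697² + 3 = 32.46 + 3 = 35.5.
Round up.

n = 36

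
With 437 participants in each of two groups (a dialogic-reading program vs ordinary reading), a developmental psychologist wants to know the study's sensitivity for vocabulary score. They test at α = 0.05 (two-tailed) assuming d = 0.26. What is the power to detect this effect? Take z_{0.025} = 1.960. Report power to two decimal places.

power ≈ 0.97

For two equal groups, power = Φ(d·√(n/2) − z_{α/2}).
d·√(n/2) = 0.26 × √(437/2) = 0.26 × 14.782 = 3.843.
z_β = 3.843 − 1.960 = 1.883.
Power = Φ(1.883) = 0.970.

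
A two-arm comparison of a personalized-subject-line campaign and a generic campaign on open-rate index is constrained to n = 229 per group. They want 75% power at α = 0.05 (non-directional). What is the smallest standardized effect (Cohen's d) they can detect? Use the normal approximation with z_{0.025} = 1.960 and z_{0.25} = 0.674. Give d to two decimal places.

For two independent groups of n = 229 each: d_min = (z_{α/2} + z_β)·√(2/n).
z-sum = 1.960 + 0.674 = 2.634.
d_min = 2.634 × √(2/229) = 2.634 × 0.0935 = 0.246.

d_min ≈ 0.25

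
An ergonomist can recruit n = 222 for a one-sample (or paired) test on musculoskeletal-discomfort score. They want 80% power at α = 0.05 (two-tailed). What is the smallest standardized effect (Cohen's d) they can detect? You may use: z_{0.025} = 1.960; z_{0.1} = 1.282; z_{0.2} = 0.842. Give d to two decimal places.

d_min ≈ 0.19

For a single sample (or paired design) of n = 222: d_min = (z_{α/2} + z_β)/√n.
z-sum = 1.960 + 0.842 = 2.802.
d_min = 2.802 / √222 = 2.802 / 14.900 = 0.188.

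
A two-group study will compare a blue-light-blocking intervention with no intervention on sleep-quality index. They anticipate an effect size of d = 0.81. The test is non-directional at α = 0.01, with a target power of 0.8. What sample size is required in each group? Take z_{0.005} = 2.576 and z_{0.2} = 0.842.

For two independent groups with equal n: n = 2·((z_{α/2} + z_β) / d)².
z_{α/2} + z_β = 2.576 + 0.842 = 3.418.
n = 2 × (3.418 / 0.81)² = 2 × 4.220² = 2 × 17.81 = 35.6.
Round up to the next whole participant.

n = 36 per group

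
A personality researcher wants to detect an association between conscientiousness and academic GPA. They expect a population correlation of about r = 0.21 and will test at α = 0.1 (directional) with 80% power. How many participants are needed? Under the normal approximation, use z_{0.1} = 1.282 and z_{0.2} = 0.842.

n = 103

Fisher's z: C = ½·ln((1+r)/(1−r)) = ½·ln(1.5316) = 0.2132.
n = ((z_{α} + z_β)/C)² + 3.
(1.282 + 0.842) / 0.2132 = 2.124 / 0.2132 = 9.962.
n = 9.962² + 3 = 99.25 + 3 = 102.3.
Round up.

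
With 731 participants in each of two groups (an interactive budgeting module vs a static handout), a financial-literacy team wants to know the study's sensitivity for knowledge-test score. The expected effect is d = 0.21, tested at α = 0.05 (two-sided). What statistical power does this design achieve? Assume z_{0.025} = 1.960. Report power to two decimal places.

power ≈ 0.98

For two equal groups, power = Φ(d·√(n/2) − z_{α/2}).
d·√(n/2) = 0.21 × √(731/2) = 0.21 × 19.118 = 4.015.
z_β = 4.015 − 1.960 = 2.055.
Power = Φ(2.055) = 0.980.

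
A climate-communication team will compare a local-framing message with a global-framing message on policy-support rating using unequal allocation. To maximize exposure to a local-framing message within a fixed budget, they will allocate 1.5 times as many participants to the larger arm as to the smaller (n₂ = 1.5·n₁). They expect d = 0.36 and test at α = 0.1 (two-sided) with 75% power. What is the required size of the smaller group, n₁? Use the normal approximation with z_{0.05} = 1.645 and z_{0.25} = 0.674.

n₁ = 70

With allocation ratio k = n₂/n₁ = 1.5, Var(x̄₁−x̄₂) = σ²(1/n₁ + 1/(k·n₁)) = σ²·(k+1)/(k·n₁).
So n₁ = (1 + 1/k)·((z_{α/2} + z_β)/d)² = 1.667 × (2.319/0.36)².
n₁ = 1.667 × 41.50 = 69.2.
Round up: n₁ = 70, giving n₂ = 1.5 × 70 = 105.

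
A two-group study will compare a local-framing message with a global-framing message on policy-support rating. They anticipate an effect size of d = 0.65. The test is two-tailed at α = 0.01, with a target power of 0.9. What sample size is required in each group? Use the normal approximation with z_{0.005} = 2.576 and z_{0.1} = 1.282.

n = 71 per group

For two independent groups with equal n: n = 2·((z_{α/2} + z_β) / d)².
z_{α/2} + z_β = 2.576 + 1.282 = 3.858.
n = 2 × (3.858 / 0.65)² = 2 × 5.935² = 2 × 35.23 = 70.5.
Round up to the next whole participant.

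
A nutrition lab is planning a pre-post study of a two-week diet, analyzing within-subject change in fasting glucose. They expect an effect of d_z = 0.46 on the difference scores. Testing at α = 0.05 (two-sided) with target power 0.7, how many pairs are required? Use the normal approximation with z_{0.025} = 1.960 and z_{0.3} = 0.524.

n = 30 pairs

For a paired (one-sample on differences) test: n = ((z_{α/2} + z_β) / d)².
z_{α/2} + z_β = 1.960 + 0.524 = 2.484.
n = (2.484 / 0.46)² = 5.400² = 29.16.
Round up.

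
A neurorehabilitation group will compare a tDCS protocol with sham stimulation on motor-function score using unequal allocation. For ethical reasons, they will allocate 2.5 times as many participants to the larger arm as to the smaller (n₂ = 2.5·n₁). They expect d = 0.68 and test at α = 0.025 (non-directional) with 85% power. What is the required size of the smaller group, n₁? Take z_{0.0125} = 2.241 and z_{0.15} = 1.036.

With allocation ratio k = n₂/n₁ = 2.5, Var(x̄₁−x̄₂) = σ²(1/n₁ + 1/(k·n₁)) = σ²·(k+1)/(k·n₁).
So n₁ = (1 + 1/k)·((z_{α/2} + z_β)/d)² = 1.400 × (3.277/0.68)².
n₁ = 1.400 × 23.22 = 32.5.
Round up: n₁ = 33, giving n₂ = ⌈2.5 × 33⌉ = ⌈82.5⌉ = 83.

n₁ = 33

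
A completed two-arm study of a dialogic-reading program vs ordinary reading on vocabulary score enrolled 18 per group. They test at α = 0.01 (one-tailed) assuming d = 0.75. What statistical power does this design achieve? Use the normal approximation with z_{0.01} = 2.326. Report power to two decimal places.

For two equal groups, power = Φ(d·√(n/2) − z_{α}).
d·√(n/2) = 0.75 × √(18/2) = 0.75 × 3.000 = 2.250.
z_β = 2.250 − 2.326 = -0.076.
Power = Φ(-0.076) = 0.470.

power ≈ 0.47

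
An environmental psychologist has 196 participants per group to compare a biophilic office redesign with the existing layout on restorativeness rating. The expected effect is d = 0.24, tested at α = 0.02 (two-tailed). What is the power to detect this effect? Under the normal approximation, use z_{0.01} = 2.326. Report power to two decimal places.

For two equal groups, power = Φ(d·√(n/2) − z_{α/2}).
d·√(n/2) = 0.24 × √(196/2) = 0.24 × 9.899 = 2.376.
z_β = 2.376 − 2.326 = 0.050.
Power = Φ(0.050) = 0.520.

power ≈ 0.52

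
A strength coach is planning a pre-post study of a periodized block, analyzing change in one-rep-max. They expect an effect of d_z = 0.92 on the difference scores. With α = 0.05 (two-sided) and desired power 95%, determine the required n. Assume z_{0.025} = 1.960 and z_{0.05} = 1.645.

n = 16 pairs

For a paired (one-sample on differences) test: n = ((z_{α/2} + z_β) / d)².
z_{α/2} + z_β = 1.960 + 1.645 = 3.605.
n = (3.605 / 0.92)² = 3.918² = 15.35.
Round up.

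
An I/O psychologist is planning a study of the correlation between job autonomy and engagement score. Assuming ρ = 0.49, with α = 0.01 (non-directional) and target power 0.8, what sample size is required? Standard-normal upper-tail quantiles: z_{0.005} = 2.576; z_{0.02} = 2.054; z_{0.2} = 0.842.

n = 44

Fisher's z: C = ½·ln((1+r)/(1−r)) = ½·ln(2.9216) = 0.5361.
n = ((z_{α/2} + z_β)/C)² + 3.
(2.576 + 0.842) / 0.5361 = 3.418 / 0.5361 = 6.376.
n = 6.376² + 3 = 40.65 + 3 = 43.6.
Round up.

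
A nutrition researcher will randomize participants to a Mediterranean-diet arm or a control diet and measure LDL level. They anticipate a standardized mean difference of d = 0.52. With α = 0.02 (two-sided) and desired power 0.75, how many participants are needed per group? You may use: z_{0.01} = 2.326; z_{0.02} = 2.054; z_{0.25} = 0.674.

n = 67 per group

For two independent groups with equal n: n = 2·((z_{α/2} + z_β) / d)².
z_{α/2} + z_β = 2.326 + 0.674 = 3.000.
n = 2 × (3.000 / 0.52)² = 2 × 5.769² = 2 × 33.28 = 66.6.
Round up to the next whole participant.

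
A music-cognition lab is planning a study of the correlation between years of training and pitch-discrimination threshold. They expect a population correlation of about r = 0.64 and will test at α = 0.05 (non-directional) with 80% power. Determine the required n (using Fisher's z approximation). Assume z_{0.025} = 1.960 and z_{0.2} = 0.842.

Fisher's z: C = ½·ln((1+r)/(1−r)) = ½·ln(4.5556) = 0.7582.
n = ((z_{α/2} + z_β)/C)² + 3.
(1.960 + 0.842) / 0.7582 = 2.802 / 0.7582 = 3.696.
n = 3.696² + 3 = 13.66 + 3 = 16.7.
Round up.

n = 17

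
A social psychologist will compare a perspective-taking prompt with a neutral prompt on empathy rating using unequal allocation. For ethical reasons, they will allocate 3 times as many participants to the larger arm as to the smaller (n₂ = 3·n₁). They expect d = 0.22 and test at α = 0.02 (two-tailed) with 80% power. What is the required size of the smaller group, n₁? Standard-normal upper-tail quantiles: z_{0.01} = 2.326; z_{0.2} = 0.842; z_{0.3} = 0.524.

With allocation ratio k = n₂/n₁ = 3, Var(x̄₁−x̄₂) = σ²(1/n₁ + 1/(k·n₁)) = σ²·(k+1)/(k·n₁).
So n₁ = (1 + 1/k)·((z_{α/2} + z_β)/d)² = 1.333 × (3.168/0.22)².
n₁ = 1.333 × 207.36 = 276.5.
Round up: n₁ = 277, giving n₂ = 3 × 277 = 831.

n₁ = 277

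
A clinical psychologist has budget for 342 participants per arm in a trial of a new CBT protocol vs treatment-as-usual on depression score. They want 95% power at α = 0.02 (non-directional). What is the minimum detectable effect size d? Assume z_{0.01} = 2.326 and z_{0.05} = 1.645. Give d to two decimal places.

For two independent groups of n = 342 each: d_min = (z_{α/2} + z_β)·√(2/n).
z-sum = 2.326 + 1.645 = 3.971.
d_min = 3.971 × √(2/342) = 3.971 × 0.0765 = 0.304.

d_min ≈ 0.30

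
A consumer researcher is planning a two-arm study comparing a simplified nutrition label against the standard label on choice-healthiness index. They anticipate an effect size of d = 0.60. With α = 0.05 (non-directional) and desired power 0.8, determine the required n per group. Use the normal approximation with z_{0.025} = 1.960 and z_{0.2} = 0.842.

For two independent groups with equal n: n = 2·((z_{α/2} + z_β) / d)².
z_{α/2} + z_β = 1.960 + 0.842 = 2.802.
n = 2 × (2.802 / 0.60)² = 2 × 4.670² = 2 × 21.81 = 43.6.
Round up to the next whole participant.

n = 44 per group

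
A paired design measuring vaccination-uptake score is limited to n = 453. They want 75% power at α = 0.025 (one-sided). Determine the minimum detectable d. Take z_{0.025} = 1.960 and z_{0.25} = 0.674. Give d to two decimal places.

d_min ≈ 0.12

For a single sample (or paired design) of n = 453: d_min = (z_{α} + z_β)/√n.
z-sum = 1.960 + 0.674 = 2.634.
d_min = 2.634 / √453 = 2.634 / 21.284 = 0.124.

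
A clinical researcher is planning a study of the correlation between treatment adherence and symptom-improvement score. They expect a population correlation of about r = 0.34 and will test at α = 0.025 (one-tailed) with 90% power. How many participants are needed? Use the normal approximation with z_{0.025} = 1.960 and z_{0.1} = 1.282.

Fisher's z: C = ½·ln((1+r)/(1−r)) = ½·ln(2.0303) = 0.3541.
n = ((z_{α} + z_β)/C)² + 3.
(1.960 + 1.282) / 0.3541 = 3.242 / 0.3541 = 9.156.
n = 9.156² + 3 = 83.83 + 3 = 86.8.
Round up.

n = 87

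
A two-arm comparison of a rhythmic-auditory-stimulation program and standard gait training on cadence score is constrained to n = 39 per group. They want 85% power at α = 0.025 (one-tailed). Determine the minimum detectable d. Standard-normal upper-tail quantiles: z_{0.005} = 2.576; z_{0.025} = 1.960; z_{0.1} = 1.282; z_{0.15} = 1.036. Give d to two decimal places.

For two independent groups of n = 39 each: d_min = (z_{α} + z_β)·√(2/n).
z-sum = 1.960 + 1.036 = 2.996.
d_min = 2.996 × √(2/39) = 2.996 × 0.2265 = 0.678.

d_min ≈ 0.68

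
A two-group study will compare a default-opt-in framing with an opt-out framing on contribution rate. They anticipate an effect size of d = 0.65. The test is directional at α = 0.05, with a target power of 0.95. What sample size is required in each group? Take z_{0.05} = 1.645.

n = 52 per group

For two independent groups with equal n: n = 2·((z_{α} + z_β) / d)².
z_{α} + z_β = 1.645 + 1.645 = 3.290.
n = 2 × (3.290 / 0.65)² = 2 × 5.062² = 2 × 25.62 = 51.2.
Round up to the next whole participant.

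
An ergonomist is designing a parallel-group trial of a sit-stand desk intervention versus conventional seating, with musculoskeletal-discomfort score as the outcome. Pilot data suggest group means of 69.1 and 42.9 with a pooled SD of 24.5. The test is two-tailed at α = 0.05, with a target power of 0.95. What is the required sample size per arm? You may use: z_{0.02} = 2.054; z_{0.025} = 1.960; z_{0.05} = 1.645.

Cohen's d = |M₁ − M₂| / SD_pooled = |69.1 − 42.9| / 24.5 = 26.2 / 24.5 = 1.069.
For two independent groups with equal n: n = 2·((z_{α/2} + z_β) / d)².
z_{α/2} + z_β = 1.960 + 1.645 = 3.605.
n = 2 × (3.605 / 1.069)² = 2 × 3.372² = 2 × 11.37 = 22.7.
Round up to the next whole participant.

n = 23 per group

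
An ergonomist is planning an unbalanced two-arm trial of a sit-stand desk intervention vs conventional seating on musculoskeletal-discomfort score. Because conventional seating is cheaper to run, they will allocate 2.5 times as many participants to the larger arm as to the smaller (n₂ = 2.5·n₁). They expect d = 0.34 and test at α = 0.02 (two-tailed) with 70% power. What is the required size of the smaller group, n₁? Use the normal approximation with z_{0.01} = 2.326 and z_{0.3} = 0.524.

n₁ = 99

With allocation ratio k = n₂/n₁ = 2.5, Var(x̄₁−x̄₂) = σ²(1/n₁ + 1/(k·n₁)) = σ²·(k+1)/(k·n₁).
So n₁ = (1 + 1/k)·((z_{α/2} + z_β)/d)² = 1.400 × (2.850/0.34)².
n₁ = 1.400 × 70.26 = 98.4.
Round up: n₁ = 99, giving n₂ = ⌈2.5 × 99⌉ = ⌈247.5⌉ = 248.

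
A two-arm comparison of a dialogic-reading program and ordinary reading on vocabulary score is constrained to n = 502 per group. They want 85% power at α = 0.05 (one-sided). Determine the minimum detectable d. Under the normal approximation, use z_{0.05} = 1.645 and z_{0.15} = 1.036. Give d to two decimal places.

d_min ≈ 0.17

For two independent groups of n = 502 each: d_min = (z_{α} + z_β)·√(2/n).
z-sum = 1.645 + 1.036 = 2.681.
d_min = 2.681 × √(2/502) = 2.681 × 0.0631 = 0.169.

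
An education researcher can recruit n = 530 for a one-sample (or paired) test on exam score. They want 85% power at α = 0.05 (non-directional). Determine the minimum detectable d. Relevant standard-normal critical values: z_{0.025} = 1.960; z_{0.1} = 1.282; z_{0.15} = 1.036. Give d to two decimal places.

For a single sample (or paired design) of n = 530: d_min = (z_{α/2} + z_β)/√n.
z-sum = 1.960 + 1.036 = 2.996.
d_min = 2.996 / √530 = 2.996 / 23.022 = 0.130.

d_min ≈ 0.13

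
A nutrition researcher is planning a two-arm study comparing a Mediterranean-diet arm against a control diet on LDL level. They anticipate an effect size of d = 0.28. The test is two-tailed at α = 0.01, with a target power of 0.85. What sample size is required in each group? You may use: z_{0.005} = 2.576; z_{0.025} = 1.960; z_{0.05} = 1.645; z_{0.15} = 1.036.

n = 333 per group

For two independent groups with equal n: n = 2·((z_{α/2} + z_β) / d)².
z_{α/2} + z_β = 2.576 + 1.036 = 3.612.
n = 2 × (3.612 / 0.28)² = 2 × 12.900² = 2 × 166.41 = 332.8.
Round up to the next whole participant.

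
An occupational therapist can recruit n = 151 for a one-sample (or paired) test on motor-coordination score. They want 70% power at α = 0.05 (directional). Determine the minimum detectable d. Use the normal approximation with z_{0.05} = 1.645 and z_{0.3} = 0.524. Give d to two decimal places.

For a single sample (or paired design) of n = 151: d_min = (z_{α} + z_β)/√n.
z-sum = 1.645 + 0.524 = 2.169.
d_min = 2.169 / √151 = 2.169 / 12.288 = 0.177.

d_min ≈ 0.18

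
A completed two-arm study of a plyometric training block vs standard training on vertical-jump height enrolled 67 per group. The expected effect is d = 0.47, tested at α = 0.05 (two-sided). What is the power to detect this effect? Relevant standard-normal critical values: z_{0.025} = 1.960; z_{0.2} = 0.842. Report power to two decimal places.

For two equal groups, power = Φ(d·√(n/2) − z_{α/2}).
d·√(n/2) = 0.47 × √(67/2) = 0.47 × 5.788 = 2.720.
z_β = 2.720 − 1.960 = 0.760.
Power = Φ(0.760) = 0.776.

power ≈ 0.78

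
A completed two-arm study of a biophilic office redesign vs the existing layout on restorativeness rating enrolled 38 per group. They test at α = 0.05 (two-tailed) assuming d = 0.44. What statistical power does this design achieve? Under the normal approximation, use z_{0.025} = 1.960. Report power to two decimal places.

power ≈ 0.48

For two equal groups, power = Φ(d·√(n/2) − z_{α/2}).
d·√(n/2) = 0.44 × √(38/2) = 0.44 × 4.359 = 1.918.
z_β = 1.918 − 1.960 = -0.042.
Power = Φ(-0.042) = 0.483.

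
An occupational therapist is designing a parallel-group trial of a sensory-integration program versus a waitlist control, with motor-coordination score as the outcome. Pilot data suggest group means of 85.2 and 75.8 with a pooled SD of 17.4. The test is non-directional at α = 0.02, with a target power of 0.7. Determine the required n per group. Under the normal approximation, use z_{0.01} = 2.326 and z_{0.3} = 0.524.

n = 56 per group

Cohen's d = |M₁ − M₂| / SD_pooled = |85.2 − 75.8| / 17.4 = 9.4 / 17.4 = 0.540.
For two independent groups with equal n: n = 2·((z_{α/2} + z_β) / d)².
z_{α/2} + z_β = 2.326 + 0.524 = 2.850.
n = 2 × (2.850 / 0.540)² = 2 × 5.278² = 2 × 27.85 = 55.7.
Round up to the next whole participant.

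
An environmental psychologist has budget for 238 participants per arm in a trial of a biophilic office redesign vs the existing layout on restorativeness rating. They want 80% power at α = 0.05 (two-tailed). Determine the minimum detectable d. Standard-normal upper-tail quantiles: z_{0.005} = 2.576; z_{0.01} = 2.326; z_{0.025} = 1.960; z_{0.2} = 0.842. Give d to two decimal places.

For two independent groups of n = 238 each: d_min = (z_{α/2} + z_β)·√(2/n).
z-sum = 1.960 + 0.842 = 2.802.
d_min = 2.802 × √(2/238) = 2.802 × 0.0917 = 0.257.

d_min ≈ 0.26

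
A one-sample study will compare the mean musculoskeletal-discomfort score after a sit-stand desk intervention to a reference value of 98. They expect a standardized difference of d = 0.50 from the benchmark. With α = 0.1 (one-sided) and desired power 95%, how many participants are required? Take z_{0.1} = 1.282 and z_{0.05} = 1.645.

For a one-sample test: n = ((z_{α} + z_β) / d)².
z_{α} + z_β = 1.282 + 1.645 = 2.927.
n = (2.927 / 0.50)² = 5.854² = 34.27.
Round up.

n = 35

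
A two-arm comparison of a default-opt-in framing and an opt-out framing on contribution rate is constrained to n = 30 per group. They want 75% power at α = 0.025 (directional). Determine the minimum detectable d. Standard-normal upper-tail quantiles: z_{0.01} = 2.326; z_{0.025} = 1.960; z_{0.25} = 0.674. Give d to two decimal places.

For two independent groups of n = 30 each: d_min = (z_{α} + z_β)·√(2/n).
z-sum = 1.960 + 0.674 = 2.634.
d_min = 2.634 × √(2/30) = 2.634 × 0.2582 = 0.680.

d_min ≈ 0.68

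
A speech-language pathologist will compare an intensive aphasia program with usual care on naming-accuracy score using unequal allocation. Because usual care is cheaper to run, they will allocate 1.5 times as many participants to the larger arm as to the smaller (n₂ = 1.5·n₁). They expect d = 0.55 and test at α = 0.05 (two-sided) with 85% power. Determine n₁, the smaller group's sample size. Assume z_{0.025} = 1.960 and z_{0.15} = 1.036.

With allocation ratio k = n₂/n₁ = 1.5, Var(x̄₁−x̄₂) = σ²(1/n₁ + 1/(k·n₁)) = σ²·(k+1)/(k·n₁).
So n₁ = (1 + 1/k)·((z_{α/2} + z_β)/d)² = 1.667 × (2.996/0.55)².
n₁ = 1.667 × 29.67 = 49.5.
Round up: n₁ = 50, giving n₂ = 1.5 × 50 = 75.

n₁ = 50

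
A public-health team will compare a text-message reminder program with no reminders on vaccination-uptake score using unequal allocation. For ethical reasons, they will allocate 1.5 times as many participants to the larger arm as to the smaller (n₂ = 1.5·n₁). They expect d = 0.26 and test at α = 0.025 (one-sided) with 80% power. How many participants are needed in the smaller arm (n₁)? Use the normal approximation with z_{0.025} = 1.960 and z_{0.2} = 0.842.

With allocation ratio k = n₂/n₁ = 1.5, Var(x̄₁−x̄₂) = σ²(1/n₁ + 1/(k·n₁)) = σ²·(k+1)/(k·n₁).
So n₁ = (1 + 1/k)·((z_{α} + z_β)/d)² = 1.667 × (2.802/0.26)².
n₁ = 1.667 × 116.14 = 193.6.
Round up: n₁ = 194, giving n₂ = 1.5 × 194 = 291.

n₁ = 194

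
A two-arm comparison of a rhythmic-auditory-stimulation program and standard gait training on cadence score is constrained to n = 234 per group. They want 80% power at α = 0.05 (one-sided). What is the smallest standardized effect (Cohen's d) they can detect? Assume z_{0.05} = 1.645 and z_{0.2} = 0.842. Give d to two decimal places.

For two independent groups of n = 234 each: d_min = (z_{α} + z_β)·√(2/n).
z-sum = 1.645 + 0.842 = 2.487.
d_min = 2.487 × √(2/234) = 2.487 × 0.0925 = 0.230.

d_min ≈ 0.23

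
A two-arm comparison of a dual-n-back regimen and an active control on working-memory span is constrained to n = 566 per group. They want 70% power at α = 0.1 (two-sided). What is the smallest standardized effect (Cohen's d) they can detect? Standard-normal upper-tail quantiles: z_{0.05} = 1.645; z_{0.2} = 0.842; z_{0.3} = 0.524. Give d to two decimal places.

d_min ≈ 0.13

For two independent groups of n = 566 each: d_min = (z_{α/2} + z_β)·√(2/n).
z-sum = 1.645 + 0.524 = 2.169.
d_min = 2.169 × √(2/566) = 2.169 × 0.0594 = 0.129.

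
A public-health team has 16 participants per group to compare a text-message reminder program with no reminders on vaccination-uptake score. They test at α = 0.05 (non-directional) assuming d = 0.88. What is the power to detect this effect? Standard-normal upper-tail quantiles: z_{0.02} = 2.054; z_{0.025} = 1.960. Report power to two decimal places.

power ≈ 0.70

For two equal groups, power = Φ(d·√(n/2) − z_{α/2}).
d·√(n/2) = 0.88 × √(16/2) = 0.88 × 2.828 = 2.489.
z_β = 2.489 − 1.960 = 0.529.
Power = Φ(0.529) = 0.702.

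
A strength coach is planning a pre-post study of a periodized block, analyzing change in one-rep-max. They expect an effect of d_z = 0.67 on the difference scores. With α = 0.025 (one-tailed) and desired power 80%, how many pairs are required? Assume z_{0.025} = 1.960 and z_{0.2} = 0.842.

For a paired (one-sample on differences) test: n = ((z_{α} + z_β) / d)².
z_{α} + z_β = 1.960 + 0.842 = 2.802.
n = (2.802 / 0.67)² = 4.182² = 17.49.
Round up.

n = 18 pairs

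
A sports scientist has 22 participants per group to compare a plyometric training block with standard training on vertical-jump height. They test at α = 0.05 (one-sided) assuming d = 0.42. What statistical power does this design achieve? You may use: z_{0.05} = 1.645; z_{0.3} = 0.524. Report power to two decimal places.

power ≈ 0.40

For two equal groups, power = Φ(d·√(n/2) − z_{α}).
d·√(n/2) = 0.42 × √(22/2) = 0.42 × 3.317 = 1.393.
z_β = 1.393 − 1.645 = -0.252.
Power = Φ(-0.252) = 0.401.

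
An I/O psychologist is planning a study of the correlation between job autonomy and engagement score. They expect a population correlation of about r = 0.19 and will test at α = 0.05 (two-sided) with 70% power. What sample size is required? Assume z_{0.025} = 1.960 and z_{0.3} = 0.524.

Fisher's z: C = ½·ln((1+r)/(1−r)) = ½·ln(1.4691) = 0.1923.
n = ((z_{α/2} + z_β)/C)² + 3.
(1.960 + 0.524) / 0.1923 = 2.484 / 0.1923 = 12.917.
n = 12.917² + 3 = 166.86 + 3 = 169.9.
Round up.

n = 170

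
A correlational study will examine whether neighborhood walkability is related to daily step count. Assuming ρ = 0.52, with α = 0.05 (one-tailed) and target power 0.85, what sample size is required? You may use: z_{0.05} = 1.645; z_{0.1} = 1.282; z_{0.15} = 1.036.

Fisher's z: C = ½·ln((1+r)/(1−r)) = ½·ln(3.1667) = 0.5763.
n = ((z_{α} + z_β)/C)² + 3.
(1.645 + 1.036) / 0.5763 = 2.681 / 0.5763 = 4.652.
n = 4.652² + 3 = 21.64 + 3 = 24.6.
Round up.

n = 25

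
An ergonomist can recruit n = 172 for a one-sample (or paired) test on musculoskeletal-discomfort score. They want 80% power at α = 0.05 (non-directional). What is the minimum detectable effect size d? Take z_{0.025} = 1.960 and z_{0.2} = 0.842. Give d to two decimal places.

d_min ≈ 0.21

For a single sample (or paired design) of n = 172: d_min = (z_{α/2} + z_β)/√n.
z-sum = 1.960 + 0.842 = 2.802.
d_min = 2.802 / √172 = 2.802 / 13.115 = 0.214.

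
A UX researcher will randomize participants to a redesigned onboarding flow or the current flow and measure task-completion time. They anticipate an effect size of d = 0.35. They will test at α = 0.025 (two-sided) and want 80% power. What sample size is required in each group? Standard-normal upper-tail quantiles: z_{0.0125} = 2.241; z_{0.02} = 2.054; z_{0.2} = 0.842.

For two independent groups with equal n: n = 2·((z_{α/2} + z_β) / d)².
z_{α/2} + z_β = 2.241 + 0.842 = 3.083.
n = 2 × (3.083 / 0.35)² = 2 × 8.809² = 2 × 77.59 = 155.2.
Round up to the next whole participant.

n = 156 per group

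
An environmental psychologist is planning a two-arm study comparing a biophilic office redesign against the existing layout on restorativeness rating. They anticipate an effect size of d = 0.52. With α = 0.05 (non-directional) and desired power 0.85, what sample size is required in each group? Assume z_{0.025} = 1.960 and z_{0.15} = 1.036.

For two independent groups with equal n: n = 2·((z_{α/2} + z_β) / d)².
z_{α/2} + z_β = 1.960 + 1.036 = 2.996.
n = 2 × (2.996 / 0.52)² = 2 × 5.762² = 2 × 33.20 = 66.4.
Round up to the next whole participant.

n = 67 per group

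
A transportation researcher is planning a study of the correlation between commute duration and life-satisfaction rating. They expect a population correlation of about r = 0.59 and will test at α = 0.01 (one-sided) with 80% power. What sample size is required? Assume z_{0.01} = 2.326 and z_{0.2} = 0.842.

Fisher's z: C = ½·ln((1+r)/(1−r)) = ½·ln(3.8780) = 0.6777.
n = ((z_{α} + z_β)/C)² + 3.
(2.326 + 0.842) / 0.6777 = 3.168 / 0.6777 = 4.675.
n = 4.675² + 3 = 21.85 + 3 = 24.9.
Round up.

n = 25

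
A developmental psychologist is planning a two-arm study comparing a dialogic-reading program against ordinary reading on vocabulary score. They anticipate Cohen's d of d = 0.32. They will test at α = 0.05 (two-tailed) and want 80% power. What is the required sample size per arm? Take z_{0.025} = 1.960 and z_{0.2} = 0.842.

For two independent groups with equal n: n = 2·((z_{α/2} + z_β) / d)².
z_{α/2} + z_β = 1.960 + 0.842 = 2.802.
n = 2 × (2.802 / 0.32)² = 2 × 8.756² = 2 × 76.67 = 153.3.
Round up to the next whole participant.

n = 154 per group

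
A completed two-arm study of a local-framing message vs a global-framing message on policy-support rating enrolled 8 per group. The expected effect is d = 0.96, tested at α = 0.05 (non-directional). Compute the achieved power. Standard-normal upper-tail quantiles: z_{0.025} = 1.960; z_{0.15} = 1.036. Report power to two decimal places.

power ≈ 0.48

For two equal groups, power = Φ(d·√(n/2) − z_{α/2}).
d·√(n/2) = 0.96 × √(8/2) = 0.96 × 2.000 = 1.920.
z_β = 1.920 − 1.960 = -0.040.
Power = Φ(-0.040) = 0.484.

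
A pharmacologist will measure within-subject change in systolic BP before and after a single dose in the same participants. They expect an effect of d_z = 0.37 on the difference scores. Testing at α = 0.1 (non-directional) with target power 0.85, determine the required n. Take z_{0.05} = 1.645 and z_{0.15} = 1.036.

For a paired (one-sample on differences) test: n = ((z_{α/2} + z_β) / d)².
z_{α/2} + z_β = 1.645 + 1.036 = 2.681.
n = (2.681 / 0.37)² = 7.246² = 52.50.
Round up.

n = 53 pairs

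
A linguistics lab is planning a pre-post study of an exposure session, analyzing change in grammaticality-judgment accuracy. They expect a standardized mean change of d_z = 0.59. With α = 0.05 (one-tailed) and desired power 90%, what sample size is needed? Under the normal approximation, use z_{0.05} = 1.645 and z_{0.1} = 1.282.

For a paired (one-sample on differences) test: n = ((z_{α} + z_β) / d)².
z_{α} + z_β = 1.645 + 1.282 = 2.927.
n = (2.927 / 0.59)² = 4.961² = 24.61.
Round up.

n = 25 pairs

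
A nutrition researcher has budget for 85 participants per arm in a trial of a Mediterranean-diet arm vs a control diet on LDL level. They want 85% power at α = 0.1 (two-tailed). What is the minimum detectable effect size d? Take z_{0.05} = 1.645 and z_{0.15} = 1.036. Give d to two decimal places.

For two independent groups of n = 85 each: d_min = (z_{α/2} + z_β)·√(2/n).
z-sum = 1.645 + 1.036 = 2.681.
d_min = 2.681 × √(2/85) = 2.681 × 0.1534 = 0.411.

d_min ≈ 0.41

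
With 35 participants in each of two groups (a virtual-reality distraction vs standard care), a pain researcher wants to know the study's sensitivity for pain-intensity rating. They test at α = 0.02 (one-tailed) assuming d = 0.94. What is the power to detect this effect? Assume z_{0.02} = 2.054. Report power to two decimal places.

power ≈ 0.97

For two equal groups, power = Φ(d·√(n/2) − z_{α}).
d·√(n/2) = 0.94 × √(35/2) = 0.94 × 4.183 = 3.932.
z_β = 3.932 − 2.054 = 1.878.
Power = Φ(1.878) = 0.970.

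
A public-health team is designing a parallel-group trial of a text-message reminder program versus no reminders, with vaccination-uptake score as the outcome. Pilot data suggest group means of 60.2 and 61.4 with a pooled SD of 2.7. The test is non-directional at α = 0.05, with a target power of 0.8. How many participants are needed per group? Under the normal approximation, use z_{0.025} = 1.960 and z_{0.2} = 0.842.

n = 80 per group

Cohen's d = |M₁ − M₂| / SD_pooled = |60.2 − 61.4| / 2.7 = 1.2 / 2.7 = 0.444.
For two independent groups with equal n: n = 2·((z_{α/2} + z_β) / d)².
z_{α/2} + z_β = 1.960 + 0.842 = 2.802.
n = 2 × (2.802 / 0.444)² = 2 × 6.311² = 2 × 39.83 = 79.7.
Round up to the next whole participant.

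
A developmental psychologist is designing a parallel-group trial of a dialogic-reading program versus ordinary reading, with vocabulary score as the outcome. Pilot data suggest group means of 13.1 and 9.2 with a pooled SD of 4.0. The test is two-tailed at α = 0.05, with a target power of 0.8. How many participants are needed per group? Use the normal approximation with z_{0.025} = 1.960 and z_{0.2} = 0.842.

n = 17 per group

Cohen's d = |M₁ − M₂| / SD_pooled = |13.1 − 9.2| / 4.0 = 3.9 / 4.0 = 0.975.
For two independent groups with equal n: n = 2·((z_{α/2} + z_β) / d)².
z_{α/2} + z_β = 1.960 + 0.842 = 2.802.
n = 2 × (2.802 / 0.975)² = 2 × 2.874² = 2 × 8.26 = 16.5.
Round up to the next whole participant.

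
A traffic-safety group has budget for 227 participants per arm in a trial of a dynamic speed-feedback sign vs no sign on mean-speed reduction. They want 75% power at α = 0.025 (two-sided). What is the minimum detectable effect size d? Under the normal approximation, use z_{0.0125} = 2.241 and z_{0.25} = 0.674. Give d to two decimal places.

For two independent groups of n = 227 each: d_min = (z_{α/2} + z_β)·√(2/n).
z-sum = 2.241 + 0.674 = 2.915.
d_min = 2.915 × √(2/227) = 2.915 × 0.0939 = 0.274.

d_min ≈ 0.27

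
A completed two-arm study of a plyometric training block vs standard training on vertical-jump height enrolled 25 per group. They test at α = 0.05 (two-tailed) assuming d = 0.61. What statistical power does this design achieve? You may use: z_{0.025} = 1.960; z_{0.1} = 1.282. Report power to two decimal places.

power ≈ 0.58

For two equal groups, power = Φ(d·√(n/2) − z_{α/2}).
d·√(n/2) = 0.61 × √(25/2) = 0.61 × 3.536 = 2.157.
z_β = 2.157 − 1.960 = 0.197.
Power = Φ(0.197) = 0.578.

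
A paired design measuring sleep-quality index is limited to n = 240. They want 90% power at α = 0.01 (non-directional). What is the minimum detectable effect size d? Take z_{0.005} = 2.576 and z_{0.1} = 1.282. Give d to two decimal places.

d_min ≈ 0.25

For a single sample (or paired design) of n = 240: d_min = (z_{α/2} + z_β)/√n.
z-sum = 2.576 + 1.282 = 3.858.
d_min = 3.858 / √240 = 3.858 / 15.492 = 0.249.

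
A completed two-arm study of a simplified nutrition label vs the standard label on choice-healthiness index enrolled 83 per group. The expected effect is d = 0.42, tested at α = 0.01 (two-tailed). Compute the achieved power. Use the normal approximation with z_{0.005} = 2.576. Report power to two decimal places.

For two equal groups, power = Φ(d·√(n/2) − z_{α/2}).
d·√(n/2) = 0.42 × √(83/2) = 0.42 × 6.442 = 2.706.
z_β = 2.706 − 2.576 = 0.130.
Power = Φ(0.130) = 0.552.

power ≈ 0.55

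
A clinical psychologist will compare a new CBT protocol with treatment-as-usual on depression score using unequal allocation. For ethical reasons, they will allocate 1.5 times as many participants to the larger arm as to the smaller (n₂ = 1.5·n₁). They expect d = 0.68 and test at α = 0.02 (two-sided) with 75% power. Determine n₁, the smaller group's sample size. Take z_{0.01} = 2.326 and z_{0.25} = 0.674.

n₁ = 33

With allocation ratio k = n₂/n₁ = 1.5, Var(x̄₁−x̄₂) = σ²(1/n₁ + 1/(k·n₁)) = σ²·(k+1)/(k·n₁).
So n₁ = (1 + 1/k)·((z_{α/2} + z_β)/d)² = 1.667 × (3.000/0.68)².
n₁ = 1.667 × 19.46 = 32.4.
Round up: n₁ = 33, giving n₂ = ⌈1.5 × 33⌉ = ⌈49.5⌉ = 50.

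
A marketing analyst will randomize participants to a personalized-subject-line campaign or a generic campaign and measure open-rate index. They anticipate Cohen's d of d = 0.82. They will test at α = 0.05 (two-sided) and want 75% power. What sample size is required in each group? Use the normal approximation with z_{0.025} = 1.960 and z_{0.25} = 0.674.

n = 21 per group

For two independent groups with equal n: n = 2·((z_{α/2} + z_β) / d)².
z_{α/2} + z_β = 1.960 + 0.674 = 2.634.
n = 2 × (2.634 / 0.82)² = 2 × 3.212² = 2 × 10.32 = 20.6.
Round up to the next whole participant.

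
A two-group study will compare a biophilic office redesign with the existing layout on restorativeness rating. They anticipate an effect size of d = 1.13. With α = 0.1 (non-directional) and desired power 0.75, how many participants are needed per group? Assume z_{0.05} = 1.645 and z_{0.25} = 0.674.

For two independent groups with equal n: n = 2·((z_{α/2} + z_β) / d)².
z_{α/2} + z_β = 1.645 + 0.674 = 2.319.
n = 2 × (2.319 / 1.13)² = 2 × 2.052² = 2 × 4.21 = 8.4.
Round up to the next whole participant.

n = 9 per group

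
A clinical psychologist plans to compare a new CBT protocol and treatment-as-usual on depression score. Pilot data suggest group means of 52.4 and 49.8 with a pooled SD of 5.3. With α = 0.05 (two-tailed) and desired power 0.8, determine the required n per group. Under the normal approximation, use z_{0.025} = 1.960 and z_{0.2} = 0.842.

n = 66 per group

Cohen's d = |M₁ − M₂| / SD_pooled = |52.4 − 49.8| / 5.3 = 2.6 / 5.3 = 0.491.
For two independent groups with equal n: n = 2·((z_{α/2} + z_β) / d)².
z_{α/2} + z_β = 1.960 + 0.842 = 2.802.
n = 2 × (2.802 / 0.491)² = 2 × 5.707² = 2 × 32.57 = 65.1.
Round up to the next whole participant.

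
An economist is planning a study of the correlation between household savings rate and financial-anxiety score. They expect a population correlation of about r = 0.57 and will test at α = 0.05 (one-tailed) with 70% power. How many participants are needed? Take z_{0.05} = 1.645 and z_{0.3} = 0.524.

n = 15

Fisher's z: C = ½·ln((1+r)/(1−r)) = ½·ln(3.6512) = 0.6475.
n = ((z_{α} + z_β)/C)² + 3.
(1.645 + 0.524) / 0.6475 = 2.169 / 0.6475 = 3.350.
n = 3.350² + 3 = 11.22 + 3 = 14.2.
Round up.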